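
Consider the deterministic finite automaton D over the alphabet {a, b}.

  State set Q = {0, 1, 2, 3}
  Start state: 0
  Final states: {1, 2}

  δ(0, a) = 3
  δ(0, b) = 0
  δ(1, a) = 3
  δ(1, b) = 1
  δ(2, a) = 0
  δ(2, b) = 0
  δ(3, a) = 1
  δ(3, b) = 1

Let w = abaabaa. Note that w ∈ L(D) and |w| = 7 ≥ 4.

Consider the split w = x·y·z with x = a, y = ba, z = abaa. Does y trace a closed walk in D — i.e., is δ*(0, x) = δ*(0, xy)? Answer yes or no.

yes

Run of D on the first 3 characters of w = a b a:
  step 0: 0  (start)
  step 1: 3  (read a: 0→3)
  step 2: 1  (read b: 3→1)
  step 3: 3  (read a: 1→3)

After x (step 1): 3. After xy (step 3): 3.
They match, so y = ba drives D around a cycle from 3 back to itself; pumping y any number of times keeps D in 3 before reading z, and xyⁱz ∈ L(D) for every i ≥ 0.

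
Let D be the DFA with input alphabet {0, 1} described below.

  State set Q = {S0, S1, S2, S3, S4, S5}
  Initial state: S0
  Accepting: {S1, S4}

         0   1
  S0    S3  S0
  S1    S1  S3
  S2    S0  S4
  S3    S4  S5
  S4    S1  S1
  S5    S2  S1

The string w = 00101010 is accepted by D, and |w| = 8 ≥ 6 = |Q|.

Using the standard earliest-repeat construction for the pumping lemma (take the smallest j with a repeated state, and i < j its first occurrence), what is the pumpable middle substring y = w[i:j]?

State sequence: S0 -0-> S3 -0-> S4 -1-> S1 -0-> S1 -1-> S3 -0-> S4 -1-> S1 -0-> S1
First repeat at step 4: S1 was already visited.

So i = 3, j = 4, giving x = w[0:3] = 001, y = w[3:4] = 0, z = w[4:8] = 1010.
Check: |xy| = 4 ≤ 6 and |y| = 1 ≥ 1. Reading y takes D from S1 back to S1, so every xyⁱz is accepted.

0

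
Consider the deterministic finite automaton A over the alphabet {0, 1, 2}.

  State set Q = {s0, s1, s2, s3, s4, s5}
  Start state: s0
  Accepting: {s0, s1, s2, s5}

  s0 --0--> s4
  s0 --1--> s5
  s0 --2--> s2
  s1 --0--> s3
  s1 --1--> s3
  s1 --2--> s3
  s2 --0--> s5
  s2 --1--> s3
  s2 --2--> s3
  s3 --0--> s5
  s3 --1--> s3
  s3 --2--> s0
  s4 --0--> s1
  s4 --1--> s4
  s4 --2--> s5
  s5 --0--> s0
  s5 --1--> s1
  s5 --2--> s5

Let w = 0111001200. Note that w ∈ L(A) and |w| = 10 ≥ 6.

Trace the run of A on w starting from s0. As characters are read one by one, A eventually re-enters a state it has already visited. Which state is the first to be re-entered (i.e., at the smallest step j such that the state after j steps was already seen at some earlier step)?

State sequence: s0 -0-> s4 -1-> s4 -1-> s4 -1-> s4 -0-> s1 -0-> s3 -1-> s3 -2-> s0 -0-> s4 -0-> s1
First repeat at step 2: s4 was already visited.

The earliest repeat is at step j = 2: A is in s4, which it already visited at step i = 1.

s4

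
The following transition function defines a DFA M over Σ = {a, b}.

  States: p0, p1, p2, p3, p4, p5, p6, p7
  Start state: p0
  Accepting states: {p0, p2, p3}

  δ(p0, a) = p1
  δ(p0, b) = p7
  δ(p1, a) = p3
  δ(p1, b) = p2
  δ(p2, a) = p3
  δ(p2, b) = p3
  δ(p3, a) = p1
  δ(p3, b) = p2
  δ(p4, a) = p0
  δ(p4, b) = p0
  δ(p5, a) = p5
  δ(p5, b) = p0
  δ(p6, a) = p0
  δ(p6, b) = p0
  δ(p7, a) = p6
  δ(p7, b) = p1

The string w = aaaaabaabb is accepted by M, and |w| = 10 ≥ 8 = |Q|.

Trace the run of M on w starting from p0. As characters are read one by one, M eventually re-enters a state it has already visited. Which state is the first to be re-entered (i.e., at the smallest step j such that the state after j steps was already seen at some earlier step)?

State sequence: p0 -a-> p1 -a-> p3 -a-> p1 -a-> p3 -a-> p1 -b-> p2 -a-> p3 -a-> p1 -b-> p2 -b-> p3
First repeat at step 3: p1 was already visited.

The earliest repeat is at step j = 3: M is in p1, which it already visited at step i = 1.
With |Q| = 8, pigeonhole forces a state repeat no later than step 8; the substring read between the first and second visits to that state can be pumped.

p1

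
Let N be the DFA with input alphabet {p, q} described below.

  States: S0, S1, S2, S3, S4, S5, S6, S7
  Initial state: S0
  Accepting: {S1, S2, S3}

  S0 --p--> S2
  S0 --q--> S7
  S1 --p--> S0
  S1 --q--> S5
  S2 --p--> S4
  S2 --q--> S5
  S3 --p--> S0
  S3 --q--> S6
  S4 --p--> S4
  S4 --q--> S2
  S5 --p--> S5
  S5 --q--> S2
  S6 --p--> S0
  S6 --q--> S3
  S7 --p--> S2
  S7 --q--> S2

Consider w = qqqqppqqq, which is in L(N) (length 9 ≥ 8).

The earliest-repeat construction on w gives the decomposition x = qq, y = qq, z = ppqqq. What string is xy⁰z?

xy⁰z = xz = qq·ppqqq = qqppqqq.
Reading y = qq takes N from S2 back to S2, so after x the machine is still in S2, and z then leads to the accepting state S2. Hence qqppqqq ∈ L(N).

qqppqqq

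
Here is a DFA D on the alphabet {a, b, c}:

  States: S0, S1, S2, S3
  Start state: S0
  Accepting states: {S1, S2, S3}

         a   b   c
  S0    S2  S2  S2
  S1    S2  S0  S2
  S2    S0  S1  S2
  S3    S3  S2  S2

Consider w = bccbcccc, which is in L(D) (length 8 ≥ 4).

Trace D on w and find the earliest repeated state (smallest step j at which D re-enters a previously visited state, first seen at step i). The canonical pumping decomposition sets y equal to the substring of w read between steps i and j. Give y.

State sequence: S0 -b-> S2 -c-> S2 -c-> S2 -b-> S1 -c-> S2 -c-> S2 -c-> S2 -c-> S2
First repeat at step 2: S2 was already visited.

So i = 1, j = 2, giving x = w[0:1] = b, y = w[1:2] = c, z = w[2:8] = cbcccc.
Check: |xy| = 2 ≤ 4 and |y| = 1 ≥ 1. Reading y takes D from S2 back to S2, so every xyⁱz is accepted.

c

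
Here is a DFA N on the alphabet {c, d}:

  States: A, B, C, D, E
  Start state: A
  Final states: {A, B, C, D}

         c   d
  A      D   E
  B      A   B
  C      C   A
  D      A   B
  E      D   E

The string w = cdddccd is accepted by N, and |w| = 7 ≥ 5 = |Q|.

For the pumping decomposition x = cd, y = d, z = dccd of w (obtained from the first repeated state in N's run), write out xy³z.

xy^3z = cd·d·d·d·dccd = cdddddccd.
Reading y = d takes N from B back to B, so after x·y·y·y the machine is still in B, and z then leads to the accepting state B. Hence cdddddccd ∈ L(N).

cdddddccd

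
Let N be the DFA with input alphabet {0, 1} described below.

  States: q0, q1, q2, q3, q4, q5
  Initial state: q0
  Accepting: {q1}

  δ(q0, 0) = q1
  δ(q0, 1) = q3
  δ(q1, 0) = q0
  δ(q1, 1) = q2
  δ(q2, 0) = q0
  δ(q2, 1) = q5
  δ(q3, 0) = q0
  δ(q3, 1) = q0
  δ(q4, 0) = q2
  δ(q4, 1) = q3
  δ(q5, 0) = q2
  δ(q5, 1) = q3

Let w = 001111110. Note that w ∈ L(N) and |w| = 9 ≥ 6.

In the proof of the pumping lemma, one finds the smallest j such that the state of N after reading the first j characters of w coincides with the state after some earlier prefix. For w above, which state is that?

Run of N on w = 0 0 1 1 1 1 1 1 0:
  step 0: q0  (start)
  step 1: q1  (read 0: q0→q1)
  step 2: q0  (read 0: q1→q0)   ← first repeat (q0 seen earlier)
  step 3: q3  (read 1: q0→q3)
  step 4: q0  (read 1: q3→q0)
  step 5: q3  (read 1: q0→q3)
  step 6: q0  (read 1: q3→q0)
  step 7: q3  (read 1: q0→q3)
  step 8: q0  (read 1: q3→q0)
  step 9: q1  (read 0: q0→q1)

The earliest repeat is at step j = 2: N is in q0, which it already visited at step i = 0.

q0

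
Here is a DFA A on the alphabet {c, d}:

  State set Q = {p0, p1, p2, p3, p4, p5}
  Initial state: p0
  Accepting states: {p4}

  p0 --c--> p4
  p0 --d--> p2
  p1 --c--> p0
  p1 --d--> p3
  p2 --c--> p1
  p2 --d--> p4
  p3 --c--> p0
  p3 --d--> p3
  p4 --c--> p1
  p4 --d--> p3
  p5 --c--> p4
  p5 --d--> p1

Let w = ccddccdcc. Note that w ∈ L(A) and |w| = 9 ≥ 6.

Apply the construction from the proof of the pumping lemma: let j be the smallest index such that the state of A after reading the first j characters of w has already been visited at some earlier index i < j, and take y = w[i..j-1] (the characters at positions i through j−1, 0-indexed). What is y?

Run of A on w = c c d d c c d c c:
  step 0: p0  (start)
  step 1: p4  (read c: p0→p4)
  step 2: p1  (read c: p4→p1)
  step 3: p3  (read d: p1→p3)
  step 4: p3  (read d: p3→p3)   ← first repeat (p3 seen earlier)
  step 5: p0  (read c: p3→p0)
  step 6: p4  (read c: p0→p4)
  step 7: p3  (read d: p4→p3)
  step 8: p0  (read c: p3→p0)
  step 9: p4  (read c: p0→p4)

So i = 3, j = 4, giving x = w[0:3] = ccd, y = w[3:4] = d, z = w[4:9] = ccdcc.
Check: |xy| = 4 ≤ 6 and |y| = 1 ≥ 1. Reading y takes A from p3 back to p3, so every xyⁱz is accepted.
With |Q| = 6, pigeonhole forces a state repeat no later than step 6; the substring read between the first and second visits to that state can be pumped.

d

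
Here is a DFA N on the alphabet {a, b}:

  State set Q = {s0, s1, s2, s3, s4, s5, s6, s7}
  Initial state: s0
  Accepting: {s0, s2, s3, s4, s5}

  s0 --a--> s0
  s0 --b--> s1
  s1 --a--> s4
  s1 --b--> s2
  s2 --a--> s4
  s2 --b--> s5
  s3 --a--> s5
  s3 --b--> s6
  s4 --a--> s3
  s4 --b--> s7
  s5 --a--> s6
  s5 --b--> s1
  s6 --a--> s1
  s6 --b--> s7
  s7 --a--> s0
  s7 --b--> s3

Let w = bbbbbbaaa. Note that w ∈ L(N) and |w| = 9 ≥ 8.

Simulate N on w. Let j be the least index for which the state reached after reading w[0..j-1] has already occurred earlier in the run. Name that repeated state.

State sequence: s0 -b-> s1 -b-> s2 -b-> s5 -b-> s1 -b-> s2 -b-> s5 -a-> s6 -a-> s1 -a-> s4
First repeat at step 4: s1 was already visited.

The earliest repeat is at step j = 4: N is in s1, which it already visited at step i = 1.
With |Q| = 8, pigeonhole forces a state repeat no later than step 8; the substring read between the first and second visits to that state can be pumped.

s1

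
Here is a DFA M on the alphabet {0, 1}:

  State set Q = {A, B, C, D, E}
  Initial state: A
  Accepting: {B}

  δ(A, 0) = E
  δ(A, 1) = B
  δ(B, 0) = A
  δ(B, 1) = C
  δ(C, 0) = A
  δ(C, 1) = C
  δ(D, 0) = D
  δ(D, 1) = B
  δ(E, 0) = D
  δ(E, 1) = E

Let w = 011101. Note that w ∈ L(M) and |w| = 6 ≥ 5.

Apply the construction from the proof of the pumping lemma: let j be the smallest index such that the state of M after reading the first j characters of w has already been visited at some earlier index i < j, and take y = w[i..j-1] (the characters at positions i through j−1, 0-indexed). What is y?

Run of M on w = 0 1 1 1 0 1:
  step 0: A  (start)
  step 1: E  (read 0: A→E)
  step 2: E  (read 1: E→E)   ← first repeat (E seen earlier)
  step 3: E  (read 1: E→E)
  step 4: E  (read 1: E→E)
  step 5: D  (read 0: E→D)
  step 6: B  (read 1: D→B)

So i = 1, j = 2, giving x = w[0:1] = 0, y = w[1:2] = 1, z = w[2:6] = 1101.
Check: |xy| = 2 ≤ 5 and |y| = 1 ≥ 1. Reading y takes M from E back to E, so every xyⁱz is accepted.

1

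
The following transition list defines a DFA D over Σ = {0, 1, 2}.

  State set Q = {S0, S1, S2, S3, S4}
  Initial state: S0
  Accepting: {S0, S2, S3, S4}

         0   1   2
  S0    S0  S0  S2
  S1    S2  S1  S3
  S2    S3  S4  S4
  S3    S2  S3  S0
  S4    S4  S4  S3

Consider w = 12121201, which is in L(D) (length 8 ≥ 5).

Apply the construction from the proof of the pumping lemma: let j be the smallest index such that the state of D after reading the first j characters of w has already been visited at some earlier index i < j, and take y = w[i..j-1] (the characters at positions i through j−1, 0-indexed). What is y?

State sequence: S0 -1-> S0 -2-> S2 -1-> S4 -2-> S3 -1-> S3 -2-> S0 -0-> S0 -1-> S0
First repeat at step 1: S0 was already visited.

So i = 0, j = 1, giving x = w[0:0] = ε, y = w[0:1] = 1, z = w[1:8] = 2121201.
Check: |xy| = 1 ≤ 5 and |y| = 1 ≥ 1. Reading y takes D from S0 back to S0, so every xyⁱz is accepted.
Pumping length from the standard proof: p = 5 (the number of states). The repeated state found above gives |xy| = j ≤ 5 and |y| = j − i ≥ 1.

1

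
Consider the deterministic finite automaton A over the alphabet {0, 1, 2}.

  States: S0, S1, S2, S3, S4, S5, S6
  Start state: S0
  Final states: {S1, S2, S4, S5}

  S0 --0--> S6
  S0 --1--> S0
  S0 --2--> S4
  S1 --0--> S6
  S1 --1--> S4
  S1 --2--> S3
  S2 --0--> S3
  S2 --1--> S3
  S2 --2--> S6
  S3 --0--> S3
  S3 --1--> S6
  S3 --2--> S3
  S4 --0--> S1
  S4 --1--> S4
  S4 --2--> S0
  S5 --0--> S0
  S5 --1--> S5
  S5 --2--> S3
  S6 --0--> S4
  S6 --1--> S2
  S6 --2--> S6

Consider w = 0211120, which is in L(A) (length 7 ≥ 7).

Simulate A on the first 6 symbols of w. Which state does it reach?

Run of A on the first 6 characters of w = 0 2 1 1 1 2:
  step 0: S0  (start)
  step 1: S6  (read 0: S0→S6)
  step 2: S6  (read 2: S6→S6)
  step 3: S2  (read 1: S6→S2)
  step 4: S3  (read 1: S2→S3)
  step 5: S6  (read 1: S3→S6)
  step 6: S6  (read 2: S6→S6)

After reading 6 characters, A is in state S6.

S6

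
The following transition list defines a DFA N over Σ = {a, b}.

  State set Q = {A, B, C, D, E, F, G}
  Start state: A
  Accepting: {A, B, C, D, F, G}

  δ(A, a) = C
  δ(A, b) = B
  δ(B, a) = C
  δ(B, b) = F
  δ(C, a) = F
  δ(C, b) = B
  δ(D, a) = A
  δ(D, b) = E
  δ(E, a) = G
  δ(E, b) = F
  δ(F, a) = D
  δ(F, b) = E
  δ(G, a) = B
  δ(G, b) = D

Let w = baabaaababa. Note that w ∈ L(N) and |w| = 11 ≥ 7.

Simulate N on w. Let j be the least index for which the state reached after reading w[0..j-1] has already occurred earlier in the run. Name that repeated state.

B

Run of N on w = b a a b a a a b a b a:
  step 0: A  (start)
  step 1: B  (read b: A→B)
  step 2: C  (read a: B→C)
  step 3: F  (read a: C→F)
  step 4: E  (read b: F→E)
  step 5: G  (read a: E→G)
  step 6: B  (read a: G→B)   ← first repeat (B seen earlier)
  step 7: C  (read a: B→C)
  step 8: B  (read b: C→B)
  step 9: C  (read a: B→C)
  step 10: B  (read b: C→B)
  step 11: C  (read a: B→C)

The earliest repeat is at step j = 6: N is in B, which it already visited at step i = 1.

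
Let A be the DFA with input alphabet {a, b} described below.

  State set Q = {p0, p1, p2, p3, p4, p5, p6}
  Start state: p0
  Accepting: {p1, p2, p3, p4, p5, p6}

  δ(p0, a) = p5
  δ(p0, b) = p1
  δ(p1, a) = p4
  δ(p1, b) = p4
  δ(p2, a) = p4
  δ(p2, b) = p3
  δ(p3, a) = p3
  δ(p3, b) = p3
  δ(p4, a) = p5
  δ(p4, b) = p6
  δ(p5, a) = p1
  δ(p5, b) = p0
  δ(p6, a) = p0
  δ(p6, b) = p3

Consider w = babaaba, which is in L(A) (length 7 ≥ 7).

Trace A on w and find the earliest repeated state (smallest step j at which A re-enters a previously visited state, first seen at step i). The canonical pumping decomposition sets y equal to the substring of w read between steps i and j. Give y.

Run of A on w = b a b a a b a:
  step 0: p0  (start)
  step 1: p1  (read b: p0→p1)
  step 2: p4  (read a: p1→p4)
  step 3: p6  (read b: p4→p6)
  step 4: p0  (read a: p6→p0)   ← first repeat (p0 seen earlier)
  step 5: p5  (read a: p0→p5)
  step 6: p0  (read b: p5→p0)
  step 7: p5  (read a: p0→p5)

So i = 0, j = 4, giving x = w[0:0] = ε, y = w[0:4] = baba, z = w[4:7] = aba.
Check: |xy| = 4 ≤ 7 and |y| = 4 ≥ 1. Reading y takes A from p0 back to p0, so every xyⁱz is accepted.

baba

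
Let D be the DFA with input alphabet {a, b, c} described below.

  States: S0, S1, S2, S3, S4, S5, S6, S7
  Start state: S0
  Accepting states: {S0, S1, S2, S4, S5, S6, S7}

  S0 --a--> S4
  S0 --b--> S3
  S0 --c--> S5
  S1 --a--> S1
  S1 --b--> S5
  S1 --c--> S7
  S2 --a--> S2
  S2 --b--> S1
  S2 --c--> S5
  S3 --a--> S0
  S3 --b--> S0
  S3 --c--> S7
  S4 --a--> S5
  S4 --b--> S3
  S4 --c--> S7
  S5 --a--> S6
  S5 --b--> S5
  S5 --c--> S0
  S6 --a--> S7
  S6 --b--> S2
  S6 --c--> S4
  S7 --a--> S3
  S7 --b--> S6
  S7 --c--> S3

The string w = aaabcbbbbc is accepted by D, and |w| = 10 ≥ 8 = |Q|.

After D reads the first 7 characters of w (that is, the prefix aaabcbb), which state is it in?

S5

Run of D on the first 7 characters of w = a a a b c b b:
  step 0: S0  (start)
  step 1: S4  (read a: S0→S4)
  step 2: S5  (read a: S4→S5)
  step 3: S6  (read a: S5→S6)
  step 4: S2  (read b: S6→S2)
  step 5: S5  (read c: S2→S5)
  step 6: S5  (read b: S5→S5)
  step 7: S5  (read b: S5→S5)

After reading 7 characters, D is in state S5.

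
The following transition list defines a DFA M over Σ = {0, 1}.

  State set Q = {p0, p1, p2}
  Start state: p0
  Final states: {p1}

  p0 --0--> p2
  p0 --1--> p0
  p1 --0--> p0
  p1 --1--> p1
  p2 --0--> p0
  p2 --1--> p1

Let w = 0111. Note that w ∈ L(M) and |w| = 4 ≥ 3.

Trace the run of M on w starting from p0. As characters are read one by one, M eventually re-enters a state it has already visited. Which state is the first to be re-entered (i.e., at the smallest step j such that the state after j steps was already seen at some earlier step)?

p1

State sequence: p0 -0-> p2 -1-> p1 -1-> p1 -1-> p1
First repeat at step 3: p1 was already visited.

The earliest repeat is at step j = 3: M is in p1, which it already visited at step i = 2.
With |Q| = 3, pigeonhole forces a state repeat no later than step 3; the substring read between the first and second visits to that state can be pumped.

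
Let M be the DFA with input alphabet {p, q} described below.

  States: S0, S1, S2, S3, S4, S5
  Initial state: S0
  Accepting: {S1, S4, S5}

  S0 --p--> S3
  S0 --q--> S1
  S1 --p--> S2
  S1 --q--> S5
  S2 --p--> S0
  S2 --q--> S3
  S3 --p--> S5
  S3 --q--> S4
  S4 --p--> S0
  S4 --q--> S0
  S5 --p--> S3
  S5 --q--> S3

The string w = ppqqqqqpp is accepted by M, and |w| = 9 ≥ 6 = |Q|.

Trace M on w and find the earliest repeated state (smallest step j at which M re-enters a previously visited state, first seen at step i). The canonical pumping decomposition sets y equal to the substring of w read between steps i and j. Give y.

Run of M on w = p p q q q q q p p:
  step 0: S0  (start)
  step 1: S3  (read p: S0→S3)
  step 2: S5  (read p: S3→S5)
  step 3: S3  (read q: S5→S3)   ← first repeat (S3 seen earlier)
  step 4: S4  (read q: S3→S4)
  step 5: S0  (read q: S4→S0)
  step 6: S1  (read q: S0→S1)
  step 7: S5  (read q: S1→S5)
  step 8: S3  (read p: S5→S3)
  step 9: S5  (read p: S3→S5)

So i = 1, j = 3, giving x = w[0:1] = p, y = w[1:3] = pq, z = w[3:9] = qqqqpp.
Check: |xy| = 3 ≤ 6 and |y| = 2 ≥ 1. Reading y takes M from S3 back to S3, so every xyⁱz is accepted.
Since M has 6 states, any run of length ≥ 6 visits 6+1 states, so by pigeonhole some state repeats within the first 6 steps — that repeat gives the pumpable loop.

pq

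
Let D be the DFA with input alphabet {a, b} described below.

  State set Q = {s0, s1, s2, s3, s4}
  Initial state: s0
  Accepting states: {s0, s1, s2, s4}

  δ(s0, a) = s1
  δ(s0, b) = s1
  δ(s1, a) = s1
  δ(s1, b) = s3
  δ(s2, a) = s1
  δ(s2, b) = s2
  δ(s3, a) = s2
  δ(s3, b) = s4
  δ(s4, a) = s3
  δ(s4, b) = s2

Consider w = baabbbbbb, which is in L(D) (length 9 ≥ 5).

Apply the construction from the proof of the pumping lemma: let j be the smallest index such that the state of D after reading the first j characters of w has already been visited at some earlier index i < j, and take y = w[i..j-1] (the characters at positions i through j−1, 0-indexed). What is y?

Run of D on w = b a a b b b b b b:
  step 0: s0  (start)
  step 1: s1  (read b: s0→s1)
  step 2: s1  (read a: s1→s1)   ← first repeat (s1 seen earlier)
  step 3: s1  (read a: s1→s1)
  step 4: s3  (read b: s1→s3)
  step 5: s4  (read b: s3→s4)
  step 6: s2  (read b: s4→s2)
  step 7: s2  (read b: s2→s2)
  step 8: s2  (read b: s2→s2)
  step 9: s2  (read b: s2→s2)

So i = 1, j = 2, giving x = w[0:1] = b, y = w[1:2] = a, z = w[2:9] = abbbbbb.
Check: |xy| = 2 ≤ 5 and |y| = 1 ≥ 1. Reading y takes D from s1 back to s1, so every xyⁱz is accepted.

a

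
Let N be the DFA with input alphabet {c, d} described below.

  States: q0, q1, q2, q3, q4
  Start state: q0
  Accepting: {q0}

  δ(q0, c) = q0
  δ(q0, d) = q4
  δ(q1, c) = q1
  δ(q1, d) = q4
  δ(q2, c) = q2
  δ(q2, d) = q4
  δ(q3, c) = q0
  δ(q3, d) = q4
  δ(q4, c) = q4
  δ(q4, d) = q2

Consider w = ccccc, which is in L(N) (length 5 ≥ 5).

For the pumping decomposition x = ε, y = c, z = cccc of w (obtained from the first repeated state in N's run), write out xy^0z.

cccc

xy⁰z = xz = ε·cccc = cccc.
Reading y = c takes N from q0 back to q0, so after x the machine is still in q0, and z then leads to the accepting state q0. Hence cccc ∈ L(N).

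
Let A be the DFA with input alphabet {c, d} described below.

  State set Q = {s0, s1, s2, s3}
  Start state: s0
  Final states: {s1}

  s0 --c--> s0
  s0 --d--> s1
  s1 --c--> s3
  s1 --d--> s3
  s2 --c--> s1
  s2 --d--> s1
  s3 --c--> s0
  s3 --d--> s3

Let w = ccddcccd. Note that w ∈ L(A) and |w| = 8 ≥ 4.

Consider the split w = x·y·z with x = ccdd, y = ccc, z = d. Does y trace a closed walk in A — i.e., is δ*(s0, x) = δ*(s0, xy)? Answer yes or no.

no

State sequence: s0 -c-> s0 -c-> s0 -d-> s1 -d-> s3 -c-> s0 -c-> s0 -c-> s0

After x (step 4): s3. After xy (step 7): s0.
They differ (s3 ≠ s0), so y is not a cycle from the state after x; this split is not the one the pumping-lemma construction produces, and pumping y need not keep the string in L(A).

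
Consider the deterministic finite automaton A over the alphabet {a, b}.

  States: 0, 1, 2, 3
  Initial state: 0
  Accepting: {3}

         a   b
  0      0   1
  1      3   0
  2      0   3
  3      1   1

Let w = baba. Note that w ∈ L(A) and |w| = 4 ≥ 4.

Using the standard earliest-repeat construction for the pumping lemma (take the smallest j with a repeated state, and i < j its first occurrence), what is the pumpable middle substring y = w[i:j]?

ab

State sequence: 0 -b-> 1 -a-> 3 -b-> 1 -a-> 3
First repeat at step 3: 1 was already visited.

So i = 1, j = 3, giving x = w[0:1] = b, y = w[1:3] = ab, z = w[3:4] = a.
Check: |xy| = 3 ≤ 4 and |y| = 2 ≥ 1. Reading y takes A from 1 back to 1, so every xyⁱz is accepted.
With |Q| = 4, pigeonhole forces a state repeat no later than step 4; the substring read between the first and second visits to that state can be pumped.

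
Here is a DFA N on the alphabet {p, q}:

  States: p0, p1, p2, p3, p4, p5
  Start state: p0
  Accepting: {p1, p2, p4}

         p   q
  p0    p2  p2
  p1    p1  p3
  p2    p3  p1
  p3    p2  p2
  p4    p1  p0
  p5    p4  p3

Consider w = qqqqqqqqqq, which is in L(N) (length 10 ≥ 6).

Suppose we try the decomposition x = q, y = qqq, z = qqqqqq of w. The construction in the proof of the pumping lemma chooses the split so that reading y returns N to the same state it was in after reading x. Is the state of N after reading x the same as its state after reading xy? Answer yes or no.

State sequence: p0 -q-> p2 -q-> p1 -q-> p3 -q-> p2

After x (step 1): p2. After xy (step 4): p2.
They match, so y = qqq drives N around a cycle from p2 back to itself; pumping y any number of times keeps N in p2 before reading z, and xyⁱz ∈ L(N) for every i ≥ 0.

yes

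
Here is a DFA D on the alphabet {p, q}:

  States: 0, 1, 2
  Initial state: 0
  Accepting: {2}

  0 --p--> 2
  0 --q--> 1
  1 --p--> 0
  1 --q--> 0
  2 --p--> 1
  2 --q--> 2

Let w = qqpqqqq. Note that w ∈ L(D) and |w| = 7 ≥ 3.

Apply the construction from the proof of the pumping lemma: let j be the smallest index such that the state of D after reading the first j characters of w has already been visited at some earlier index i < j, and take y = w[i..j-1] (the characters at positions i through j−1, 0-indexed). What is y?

Run of D on w = q q p q q q q:
  step 0: 0  (start)
  step 1: 1  (read q: 0→1)
  step 2: 0  (read q: 1→0)   ← first repeat (0 seen earlier)
  step 3: 2  (read p: 0→2)
  step 4: 2  (read q: 2→2)
  step 5: 2  (read q: 2→2)
  step 6: 2  (read q: 2→2)
  step 7: 2  (read q: 2→2)

So i = 0, j = 2, giving x = w[0:0] = ε, y = w[0:2] = qq, z = w[2:7] = pqqqq.
Check: |xy| = 2 ≤ 3 and |y| = 2 ≥ 1. Reading y takes D from 0 back to 0, so every xyⁱz is accepted.
Since D has 3 states, any run of length ≥ 3 visits 3+1 states, so by pigeonhole some state repeats within the first 3 steps — that repeat gives the pumpable loop.

qq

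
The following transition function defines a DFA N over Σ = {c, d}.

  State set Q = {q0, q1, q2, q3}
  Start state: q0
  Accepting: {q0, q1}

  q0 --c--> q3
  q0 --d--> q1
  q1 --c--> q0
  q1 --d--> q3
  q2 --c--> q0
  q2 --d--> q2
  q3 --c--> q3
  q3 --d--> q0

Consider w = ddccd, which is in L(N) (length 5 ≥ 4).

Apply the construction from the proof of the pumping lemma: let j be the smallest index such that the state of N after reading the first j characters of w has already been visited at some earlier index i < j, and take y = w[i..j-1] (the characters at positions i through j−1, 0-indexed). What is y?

c

State sequence: q0 -d-> q1 -d-> q3 -c-> q3 -c-> q3 -d-> q0
First repeat at step 3: q3 was already visited.

So i = 2, j = 3, giving x = w[0:2] = dd, y = w[2:3] = c, z = w[3:5] = cd.
Check: |xy| = 3 ≤ 4 and |y| = 1 ≥ 1. Reading y takes N from q3 back to q3, so every xyⁱz is accepted.
Since N has 4 states, any run of length ≥ 4 visits 4+1 states, so by pigeonhole some state repeats within the first 4 steps — that repeat gives the pumpable loop.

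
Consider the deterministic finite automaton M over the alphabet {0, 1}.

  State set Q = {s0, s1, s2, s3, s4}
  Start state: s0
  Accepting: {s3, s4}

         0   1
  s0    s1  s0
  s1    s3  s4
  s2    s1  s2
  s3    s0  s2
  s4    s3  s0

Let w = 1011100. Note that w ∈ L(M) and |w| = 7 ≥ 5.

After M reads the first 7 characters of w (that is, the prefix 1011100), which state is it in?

Run of M on the first 7 characters of w = 1 0 1 1 1 0 0:
  step 0: s0  (start)
  step 1: s0  (read 1: s0→s0)
  step 2: s1  (read 0: s0→s1)
  step 3: s4  (read 1: s1→s4)
  step 4: s0  (read 1: s4→s0)
  step 5: s0  (read 1: s0→s0)
  step 6: s1  (read 0: s0→s1)
  step 7: s3  (read 0: s1→s3)

After reading 7 characters, M is in state s3.
(This kind of state-tracing is the core of the pumping-lemma construction: with 5 states, pigeonhole forces a repeat within the first 5 steps.)

s3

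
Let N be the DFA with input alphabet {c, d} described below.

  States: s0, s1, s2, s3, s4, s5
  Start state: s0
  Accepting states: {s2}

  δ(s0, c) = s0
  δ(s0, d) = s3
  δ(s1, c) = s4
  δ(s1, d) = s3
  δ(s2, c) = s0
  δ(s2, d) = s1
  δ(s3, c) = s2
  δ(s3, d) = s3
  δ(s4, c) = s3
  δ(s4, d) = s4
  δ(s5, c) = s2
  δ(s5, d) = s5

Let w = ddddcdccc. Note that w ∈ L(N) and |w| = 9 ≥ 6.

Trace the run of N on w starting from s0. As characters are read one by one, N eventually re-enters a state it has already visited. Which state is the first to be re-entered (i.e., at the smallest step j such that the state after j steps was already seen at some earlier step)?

State sequence: s0 -d-> s3 -d-> s3 -d-> s3 -d-> s3 -c-> s2 -d-> s1 -c-> s4 -c-> s3 -c-> s2
First repeat at step 2: s3 was already visited.

The earliest repeat is at step j = 2: N is in s3, which it already visited at step i = 1.
Since N has 6 states, any run of length ≥ 6 visits 6+1 states, so by pigeonhole some state repeats within the first 6 steps — that repeat gives the pumpable loop.

s3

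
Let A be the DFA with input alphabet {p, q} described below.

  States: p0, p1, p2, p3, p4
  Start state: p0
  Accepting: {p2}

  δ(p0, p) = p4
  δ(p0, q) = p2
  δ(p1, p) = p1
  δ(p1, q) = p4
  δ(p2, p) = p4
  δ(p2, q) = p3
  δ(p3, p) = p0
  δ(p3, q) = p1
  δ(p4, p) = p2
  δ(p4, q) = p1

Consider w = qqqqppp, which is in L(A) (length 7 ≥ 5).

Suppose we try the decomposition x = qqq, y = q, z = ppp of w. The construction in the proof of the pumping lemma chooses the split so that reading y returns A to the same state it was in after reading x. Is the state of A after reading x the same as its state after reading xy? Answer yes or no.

no

Run of A on the first 4 characters of w = q q q q:
  step 0: p0  (start)
  step 1: p2  (read q: p0→p2)
  step 2: p3  (read q: p2→p3)
  step 3: p1  (read q: p3→p1)
  step 4: p4  (read q: p1→p4)

After x (step 3): p1. After xy (step 4): p4.
They differ (p1 ≠ p4), so y is not a cycle from the state after x; this split is not the one the pumping-lemma construction produces, and pumping y need not keep the string in L(A).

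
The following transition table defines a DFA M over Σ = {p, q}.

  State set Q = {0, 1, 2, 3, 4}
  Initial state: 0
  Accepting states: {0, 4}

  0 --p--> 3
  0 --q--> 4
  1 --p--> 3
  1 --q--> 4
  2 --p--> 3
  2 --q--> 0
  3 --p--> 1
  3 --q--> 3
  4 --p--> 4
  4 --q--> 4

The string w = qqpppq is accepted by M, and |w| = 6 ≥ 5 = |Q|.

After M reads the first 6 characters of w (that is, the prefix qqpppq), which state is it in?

Run of M on the first 6 characters of w = q q p p p q:
  step 0: 0  (start)
  step 1: 4  (read q: 0→4)
  step 2: 4  (read q: 4→4)
  step 3: 4  (read p: 4→4)
  step 4: 4  (read p: 4→4)
  step 5: 4  (read p: 4→4)
  step 6: 4  (read q: 4→4)

After reading 6 characters, M is in state 4.

4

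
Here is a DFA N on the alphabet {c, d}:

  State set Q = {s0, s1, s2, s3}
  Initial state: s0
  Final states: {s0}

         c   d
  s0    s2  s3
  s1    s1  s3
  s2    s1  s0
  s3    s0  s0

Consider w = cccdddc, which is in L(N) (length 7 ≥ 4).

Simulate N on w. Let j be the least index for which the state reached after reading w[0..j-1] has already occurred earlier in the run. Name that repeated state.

s1

Run of N on w = c c c d d d c:
  step 0: s0  (start)
  step 1: s2  (read c: s0→s2)
  step 2: s1  (read c: s2→s1)
  step 3: s1  (read c: s1→s1)   ← first repeat (s1 seen earlier)
  step 4: s3  (read d: s1→s3)
  step 5: s0  (read d: s3→s0)
  step 6: s3  (read d: s0→s3)
  step 7: s0  (read c: s3→s0)

The earliest repeat is at step j = 3: N is in s1, which it already visited at step i = 2.
The DFA has 4 states, so the proof of the pumping lemma guarantees a repeated state among the first 4+1 visited; the segment between the two visits is the pumpable y.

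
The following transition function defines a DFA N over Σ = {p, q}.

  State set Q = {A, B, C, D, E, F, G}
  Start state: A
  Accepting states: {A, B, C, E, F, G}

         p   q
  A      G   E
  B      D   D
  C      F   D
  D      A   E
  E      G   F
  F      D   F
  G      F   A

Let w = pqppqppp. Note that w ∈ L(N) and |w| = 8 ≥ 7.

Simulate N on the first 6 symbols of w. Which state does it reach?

D

Run of N on the first 6 characters of w = p q p p q p:
  step 0: A  (start)
  step 1: G  (read p: A→G)
  step 2: A  (read q: G→A)
  step 3: G  (read p: A→G)
  step 4: F  (read p: G→F)
  step 5: F  (read q: F→F)
  step 6: D  (read p: F→D)

After reading 6 characters, N is in state D.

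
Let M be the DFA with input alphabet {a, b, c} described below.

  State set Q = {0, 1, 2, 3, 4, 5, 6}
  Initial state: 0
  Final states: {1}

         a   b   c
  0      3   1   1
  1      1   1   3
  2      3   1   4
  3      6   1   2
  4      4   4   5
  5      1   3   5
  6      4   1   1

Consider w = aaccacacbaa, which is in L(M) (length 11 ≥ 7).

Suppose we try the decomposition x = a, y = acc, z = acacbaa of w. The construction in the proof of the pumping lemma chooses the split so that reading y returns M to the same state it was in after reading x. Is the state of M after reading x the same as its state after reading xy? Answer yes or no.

yes

Run of M on the first 4 characters of w = a a c c:
  step 0: 0  (start)
  step 1: 3  (read a: 0→3)
  step 2: 6  (read a: 3→6)
  step 3: 1  (read c: 6→1)
  step 4: 3  (read c: 1→3)

After x (step 1): 3. After xy (step 4): 3.
They match, so y = acc drives M around a cycle from 3 back to itself; pumping y any number of times keeps M in 3 before reading z, and xyⁱz ∈ L(M) for every i ≥ 0.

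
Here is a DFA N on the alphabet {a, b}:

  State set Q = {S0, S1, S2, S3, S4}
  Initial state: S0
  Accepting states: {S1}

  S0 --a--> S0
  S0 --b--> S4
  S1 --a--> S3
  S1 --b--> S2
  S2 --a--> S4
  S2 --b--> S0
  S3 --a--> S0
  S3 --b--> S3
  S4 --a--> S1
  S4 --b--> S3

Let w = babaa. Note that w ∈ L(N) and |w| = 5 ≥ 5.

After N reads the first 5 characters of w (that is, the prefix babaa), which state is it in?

S1

State sequence: S0 -b-> S4 -a-> S1 -b-> S2 -a-> S4 -a-> S1

After reading 5 characters, N is in state S1.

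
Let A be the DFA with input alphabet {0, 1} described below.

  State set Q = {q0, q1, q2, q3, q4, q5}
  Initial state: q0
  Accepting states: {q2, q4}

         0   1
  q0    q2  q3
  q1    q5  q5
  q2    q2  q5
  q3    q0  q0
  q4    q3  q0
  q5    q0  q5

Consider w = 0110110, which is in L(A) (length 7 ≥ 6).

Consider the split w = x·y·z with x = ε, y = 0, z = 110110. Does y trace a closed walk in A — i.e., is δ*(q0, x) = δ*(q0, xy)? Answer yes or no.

State sequence: q0 -0-> q2

After x (step 0): q0. After xy (step 1): q2.
They differ (q0 ≠ q2), so y is not a cycle from the state after x; this split is not the one the pumping-lemma construction produces, and pumping y need not keep the string in L(A).

no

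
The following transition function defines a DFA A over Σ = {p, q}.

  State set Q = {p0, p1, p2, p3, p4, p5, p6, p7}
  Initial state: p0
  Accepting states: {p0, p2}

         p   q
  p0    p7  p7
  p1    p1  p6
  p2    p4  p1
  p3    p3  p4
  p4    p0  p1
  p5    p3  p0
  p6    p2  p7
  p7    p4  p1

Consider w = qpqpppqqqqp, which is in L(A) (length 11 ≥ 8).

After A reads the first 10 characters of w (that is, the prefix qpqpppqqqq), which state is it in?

p6

State sequence: p0 -q-> p7 -p-> p4 -q-> p1 -p-> p1 -p-> p1 -p-> p1 -q-> p6 -q-> p7 -q-> p1 -q-> p6

After reading 10 characters, A is in state p6.
(This kind of state-tracing is the core of the pumping-lemma construction: with 8 states, pigeonhole forces a repeat within the first 8 steps.)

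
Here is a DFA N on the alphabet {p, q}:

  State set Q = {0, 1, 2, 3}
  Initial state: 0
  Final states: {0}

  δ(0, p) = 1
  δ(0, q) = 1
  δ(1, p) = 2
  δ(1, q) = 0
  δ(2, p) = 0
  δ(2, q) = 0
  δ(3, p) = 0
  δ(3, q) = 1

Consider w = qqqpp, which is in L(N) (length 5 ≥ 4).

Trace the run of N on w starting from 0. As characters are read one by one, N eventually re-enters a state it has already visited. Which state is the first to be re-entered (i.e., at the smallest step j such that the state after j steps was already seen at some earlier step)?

0

Run of N on w = q q q p p:
  step 0: 0  (start)
  step 1: 1  (read q: 0→1)
  step 2: 0  (read q: 1→0)   ← first repeat (0 seen earlier)
  step 3: 1  (read q: 0→1)
  step 4: 2  (read p: 1→2)
  step 5: 0  (read p: 2→0)

The earliest repeat is at step j = 2: N is in 0, which it already visited at step i = 0.
The DFA has 4 states, so the proof of the pumping lemma guarantees a repeated state among the first 4+1 visited; the segment between the two visits is the pumpable y.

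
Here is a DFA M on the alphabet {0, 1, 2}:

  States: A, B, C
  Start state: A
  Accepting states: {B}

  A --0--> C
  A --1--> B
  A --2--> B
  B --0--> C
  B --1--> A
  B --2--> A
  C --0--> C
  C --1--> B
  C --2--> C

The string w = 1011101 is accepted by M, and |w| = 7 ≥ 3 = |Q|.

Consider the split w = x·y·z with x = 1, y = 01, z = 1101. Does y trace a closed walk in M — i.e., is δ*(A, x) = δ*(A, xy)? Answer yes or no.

yes

State sequence: A -1-> B -0-> C -1-> B

After x (step 1): B. After xy (step 3): B.
They match, so y = 01 drives M around a cycle from B back to itself; pumping y any number of times keeps M in B before reading z, and xyⁱz ∈ L(M) for every i ≥ 0.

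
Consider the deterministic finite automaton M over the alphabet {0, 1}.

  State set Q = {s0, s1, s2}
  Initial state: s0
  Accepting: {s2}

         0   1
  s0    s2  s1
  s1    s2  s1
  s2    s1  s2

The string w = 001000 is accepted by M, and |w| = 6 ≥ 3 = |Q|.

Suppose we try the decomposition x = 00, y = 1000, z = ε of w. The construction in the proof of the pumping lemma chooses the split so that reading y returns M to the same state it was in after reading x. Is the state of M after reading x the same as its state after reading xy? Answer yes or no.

State sequence: s0 -0-> s2 -0-> s1 -1-> s1 -0-> s2 -0-> s1 -0-> s2

After x (step 2): s1. After xy (step 6): s2.
They differ (s1 ≠ s2), so y is not a cycle from the state after x; this split is not the one the pumping-lemma construction produces, and pumping y need not keep the string in L(M).

no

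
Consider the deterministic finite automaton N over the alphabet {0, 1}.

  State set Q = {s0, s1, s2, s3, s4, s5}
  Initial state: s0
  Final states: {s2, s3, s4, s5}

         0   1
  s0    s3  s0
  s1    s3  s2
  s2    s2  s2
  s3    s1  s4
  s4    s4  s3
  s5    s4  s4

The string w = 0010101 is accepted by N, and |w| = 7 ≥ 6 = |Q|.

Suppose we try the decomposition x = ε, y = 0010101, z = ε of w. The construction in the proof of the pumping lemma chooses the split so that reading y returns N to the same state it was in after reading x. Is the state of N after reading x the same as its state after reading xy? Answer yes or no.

State sequence: s0 -0-> s3 -0-> s1 -1-> s2 -0-> s2 -1-> s2 -0-> s2 -1-> s2

After x (step 0): s0. After xy (step 7): s2.
They differ (s0 ≠ s2), so y is not a cycle from the state after x; this split is not the one the pumping-lemma construction produces, and pumping y need not keep the string in L(N).

no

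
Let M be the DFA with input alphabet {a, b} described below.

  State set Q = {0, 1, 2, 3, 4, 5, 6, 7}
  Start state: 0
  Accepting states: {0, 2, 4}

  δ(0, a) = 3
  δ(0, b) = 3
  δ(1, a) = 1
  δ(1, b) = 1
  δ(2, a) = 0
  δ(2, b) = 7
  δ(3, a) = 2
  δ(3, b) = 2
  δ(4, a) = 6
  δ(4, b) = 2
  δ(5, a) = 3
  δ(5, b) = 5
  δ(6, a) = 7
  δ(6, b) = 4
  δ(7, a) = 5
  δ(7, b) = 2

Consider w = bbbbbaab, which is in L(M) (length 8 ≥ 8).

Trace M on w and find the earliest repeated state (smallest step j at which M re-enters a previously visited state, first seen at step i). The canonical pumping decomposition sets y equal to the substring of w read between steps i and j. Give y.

bb

Run of M on w = b b b b b a a b:
  step 0: 0  (start)
  step 1: 3  (read b: 0→3)
  step 2: 2  (read b: 3→2)
  step 3: 7  (read b: 2→7)
  step 4: 2  (read b: 7→2)   ← first repeat (2 seen earlier)
  step 5: 7  (read b: 2→7)
  step 6: 5  (read a: 7→5)
  step 7: 3  (read a: 5→3)
  step 8: 2  (read b: 3→2)

So i = 2, j = 4, giving x = w[0:2] = bb, y = w[2:4] = bb, z = w[4:8] = baab.
Check: |xy| = 4 ≤ 8 and |y| = 2 ≥ 1. Reading y takes M from 2 back to 2, so every xyⁱz is accepted.
The DFA has 8 states, so the proof of the pumping lemma guarantees a repeated state among the first 8+1 visited; the segment between the two visits is the pumpable y.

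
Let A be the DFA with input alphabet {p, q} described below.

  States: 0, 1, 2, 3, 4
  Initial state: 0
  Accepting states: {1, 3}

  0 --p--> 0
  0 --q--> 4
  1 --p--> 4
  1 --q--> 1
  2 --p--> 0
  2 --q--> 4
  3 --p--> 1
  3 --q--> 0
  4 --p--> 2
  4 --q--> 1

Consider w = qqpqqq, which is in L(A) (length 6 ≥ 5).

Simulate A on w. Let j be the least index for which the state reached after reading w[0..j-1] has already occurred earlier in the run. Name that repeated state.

State sequence: 0 -q-> 4 -q-> 1 -p-> 4 -q-> 1 -q-> 1 -q-> 1
First repeat at step 3: 4 was already visited.

The earliest repeat is at step j = 3: A is in 4, which it already visited at step i = 1.

4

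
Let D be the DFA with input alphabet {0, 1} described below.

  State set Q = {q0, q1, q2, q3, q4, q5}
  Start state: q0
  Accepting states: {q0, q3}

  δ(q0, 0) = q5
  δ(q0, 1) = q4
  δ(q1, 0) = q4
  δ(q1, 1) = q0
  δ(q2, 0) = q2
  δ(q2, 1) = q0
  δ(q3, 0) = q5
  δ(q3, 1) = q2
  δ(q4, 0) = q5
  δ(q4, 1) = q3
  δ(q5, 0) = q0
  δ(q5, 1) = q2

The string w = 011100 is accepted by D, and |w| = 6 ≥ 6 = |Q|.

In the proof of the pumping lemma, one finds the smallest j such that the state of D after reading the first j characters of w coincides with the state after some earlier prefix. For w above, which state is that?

q0

Run of D on w = 0 1 1 1 0 0:
  step 0: q0  (start)
  step 1: q5  (read 0: q0→q5)
  step 2: q2  (read 1: q5→q2)
  step 3: q0  (read 1: q2→q0)   ← first repeat (q0 seen earlier)
  step 4: q4  (read 1: q0→q4)
  step 5: q5  (read 0: q4→q5)
  step 6: q0  (read 0: q5→q0)

The earliest repeat is at step j = 3: D is in q0, which it already visited at step i = 0.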